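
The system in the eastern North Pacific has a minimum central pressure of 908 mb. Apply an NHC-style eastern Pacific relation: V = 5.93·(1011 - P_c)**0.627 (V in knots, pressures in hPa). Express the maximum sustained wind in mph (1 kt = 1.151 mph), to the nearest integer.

ΔP = 1011 − 908 = 103 mb.
V ≈ 5.93 × 103^0.627 = 5.93 × 18.283 ≈ 108.419 kt.
108.419 × 1.151 ≈ 124.79 mph → 125 mph.

125 mph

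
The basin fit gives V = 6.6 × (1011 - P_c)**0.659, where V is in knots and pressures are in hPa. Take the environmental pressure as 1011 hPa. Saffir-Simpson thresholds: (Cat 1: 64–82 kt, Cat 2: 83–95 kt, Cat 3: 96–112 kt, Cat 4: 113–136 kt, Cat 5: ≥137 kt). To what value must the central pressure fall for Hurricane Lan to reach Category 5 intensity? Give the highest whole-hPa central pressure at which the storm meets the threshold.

911 hPa

Category 5 begins at V = 137 kt.
Required ΔP = (137/6.6)^(1/0.659) = 20.758^1.517 ≈ 99.71 hPa.
P_c ≤ 1011 − 99.71 = 911.29, so the highest integer P_c is 911 hPa.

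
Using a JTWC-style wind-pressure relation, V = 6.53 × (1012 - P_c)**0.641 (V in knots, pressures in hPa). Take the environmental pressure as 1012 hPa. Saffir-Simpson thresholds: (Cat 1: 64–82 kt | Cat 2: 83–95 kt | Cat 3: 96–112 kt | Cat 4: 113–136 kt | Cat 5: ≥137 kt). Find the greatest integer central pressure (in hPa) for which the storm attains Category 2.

Category 2 begins at V = 83 kt.
Required ΔP = (83/6.53)^(1/0.641) = 12.711^1.560 ≈ 52.79 hPa.
P_c ≤ 1012 − 52.79 = 959.21, so the highest integer P_c is 959 hPa.

959 hPa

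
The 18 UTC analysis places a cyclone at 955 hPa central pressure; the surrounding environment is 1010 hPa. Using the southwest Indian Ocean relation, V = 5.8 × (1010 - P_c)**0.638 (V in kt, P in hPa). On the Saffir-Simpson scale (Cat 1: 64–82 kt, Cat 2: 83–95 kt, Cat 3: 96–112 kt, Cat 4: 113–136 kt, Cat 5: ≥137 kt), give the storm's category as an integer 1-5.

1

ΔP = 1010 − 955 = 55 hPa.
V ≈ 5.8 × 55^0.638 = 5.8 × 12.89 ≈ 75 kt.
75 kt falls in the Category 1 band.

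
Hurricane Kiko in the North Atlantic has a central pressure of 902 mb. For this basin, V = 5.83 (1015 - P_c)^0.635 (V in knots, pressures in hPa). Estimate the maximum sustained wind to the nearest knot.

117 kt

ΔP = 1015 − 902 = 113 mb.
113^0.635 ≈ 20.124.
V ≈ 5.83 × 20.124 ≈ 117.3 kt.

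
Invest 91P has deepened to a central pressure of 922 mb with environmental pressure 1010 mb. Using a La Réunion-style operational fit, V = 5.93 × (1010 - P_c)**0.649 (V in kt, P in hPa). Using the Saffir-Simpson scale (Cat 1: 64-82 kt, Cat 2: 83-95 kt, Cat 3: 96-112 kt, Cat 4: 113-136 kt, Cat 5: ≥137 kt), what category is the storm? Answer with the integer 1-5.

3

ΔP = 1010 − 922 = 88 mb.
V ≈ 5.93 × 88^0.649 = 5.93 × 18.28 ≈ 108 kt.
108 kt falls in the Category 3 band.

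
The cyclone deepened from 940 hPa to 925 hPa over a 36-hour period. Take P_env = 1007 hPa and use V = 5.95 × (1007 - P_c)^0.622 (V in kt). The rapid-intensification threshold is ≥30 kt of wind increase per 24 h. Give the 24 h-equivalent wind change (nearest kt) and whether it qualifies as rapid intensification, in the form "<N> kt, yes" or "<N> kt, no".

V₁: ΔP = 67, V ≈ 5.95 × 67^0.622 ≈ 81.35 kt.
V₂: ΔP = 82, V ≈ 5.95 × 82^0.622 ≈ 92.24 kt.
ΔV over 36 h = 10.89 kt → 24 h equivalent = 10.89 × 24/36 ≈ 7.26 kt.
7 kt < 30 kt ⇒ not rapid intensification.

7 kt, no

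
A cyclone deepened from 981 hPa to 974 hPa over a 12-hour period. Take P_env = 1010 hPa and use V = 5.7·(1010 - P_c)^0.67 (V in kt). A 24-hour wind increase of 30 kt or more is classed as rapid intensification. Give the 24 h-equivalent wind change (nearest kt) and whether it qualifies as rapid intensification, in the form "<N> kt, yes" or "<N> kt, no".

V₁: ΔP = 29, V ≈ 5.7 × 29^0.67 ≈ 54.41 kt.
V₂: ΔP = 36, V ≈ 5.7 × 36^0.67 ≈ 62.89 kt.
ΔV over 12 h = 8.48 kt → 24 h equivalent = 8.48 × 24/12 ≈ 16.96 kt.
17 kt < 30 kt ⇒ not rapid intensification.

17 kt, no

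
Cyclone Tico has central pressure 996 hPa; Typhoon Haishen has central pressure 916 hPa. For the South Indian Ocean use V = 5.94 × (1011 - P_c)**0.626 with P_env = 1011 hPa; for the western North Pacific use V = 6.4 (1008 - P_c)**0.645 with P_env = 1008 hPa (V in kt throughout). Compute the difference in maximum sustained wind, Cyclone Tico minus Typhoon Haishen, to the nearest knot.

Cyclone Tico: ΔP = 15; V ≈ 5.94 × 15^0.626 ≈ 32.36 kt.
Typhoon Haishen: ΔP = 92; V ≈ 6.4 × 92^0.645 ≈ 118.26 kt.
Difference ≈ 32.36 − 118.26 = -85.90 → -86 kt.

-86 kt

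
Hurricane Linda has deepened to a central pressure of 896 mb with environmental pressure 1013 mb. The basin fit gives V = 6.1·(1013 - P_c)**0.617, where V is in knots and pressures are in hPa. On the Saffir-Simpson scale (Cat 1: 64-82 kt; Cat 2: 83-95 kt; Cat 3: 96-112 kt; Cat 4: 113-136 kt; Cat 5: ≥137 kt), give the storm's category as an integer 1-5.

ΔP = 1013 − 896 = 117 mb.
V ≈ 6.1 × 117^0.617 = 6.1 × 18.88 ≈ 115 kt.
115 kt falls in the Category 4 band.

4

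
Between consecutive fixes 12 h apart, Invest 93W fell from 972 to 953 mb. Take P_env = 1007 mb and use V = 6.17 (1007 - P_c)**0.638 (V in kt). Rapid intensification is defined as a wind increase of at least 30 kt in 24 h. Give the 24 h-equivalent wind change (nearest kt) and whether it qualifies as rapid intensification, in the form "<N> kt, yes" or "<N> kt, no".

V₁: ΔP = 35, V ≈ 6.17 × 35^0.638 ≈ 59.62 kt.
V₂: ΔP = 54, V ≈ 6.17 × 54^0.638 ≈ 78.62 kt.
ΔV over 12 h = 19.00 kt → 24 h equivalent = 19.00 × 24/12 ≈ 38.00 kt.
38 kt ≥ 30 kt ⇒ rapid intensification.

38 kt, yes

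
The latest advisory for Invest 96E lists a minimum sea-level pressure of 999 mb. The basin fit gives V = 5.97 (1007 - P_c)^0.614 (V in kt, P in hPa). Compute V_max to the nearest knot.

ΔP = 1007 − 999 = 8 mb.
8^0.614 ≈ 3.585.
V ≈ 5.97 × 3.585 ≈ 21.4 kt.

21 kt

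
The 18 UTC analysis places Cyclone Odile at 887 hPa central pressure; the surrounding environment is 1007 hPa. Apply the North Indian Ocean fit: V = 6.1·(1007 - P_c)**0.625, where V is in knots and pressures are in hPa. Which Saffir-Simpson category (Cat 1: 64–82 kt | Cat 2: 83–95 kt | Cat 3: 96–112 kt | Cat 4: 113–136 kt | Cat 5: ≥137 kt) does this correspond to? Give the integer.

ΔP = 1007 − 887 = 120 hPa.
V ≈ 6.1 × 120^0.625 = 6.1 × 19.93 ≈ 122 kt.
122 kt falls in the Category 4 band.

4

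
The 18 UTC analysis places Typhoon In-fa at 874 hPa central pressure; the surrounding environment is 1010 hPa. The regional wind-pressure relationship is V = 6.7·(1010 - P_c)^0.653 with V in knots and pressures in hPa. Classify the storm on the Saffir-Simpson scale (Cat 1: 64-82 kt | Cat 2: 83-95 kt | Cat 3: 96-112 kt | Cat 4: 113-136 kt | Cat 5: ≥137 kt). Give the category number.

5

ΔP = 1010 − 874 = 136 hPa.
V ≈ 6.7 × 136^0.653 = 6.7 × 24.73 ≈ 166 kt.
166 kt falls in the Category 5 band.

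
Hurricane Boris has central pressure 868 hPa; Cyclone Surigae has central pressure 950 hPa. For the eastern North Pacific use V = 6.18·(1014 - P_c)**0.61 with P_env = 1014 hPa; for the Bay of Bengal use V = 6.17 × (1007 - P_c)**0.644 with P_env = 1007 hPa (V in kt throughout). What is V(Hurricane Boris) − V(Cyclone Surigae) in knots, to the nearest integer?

Hurricane Boris: ΔP = 146; V ≈ 6.18 × 146^0.61 ≈ 129.19 kt.
Cyclone Surigae: ΔP = 57; V ≈ 6.17 × 57^0.644 ≈ 83.38 kt.
Difference ≈ 129.19 − 83.38 = 45.81 → 46 kt.

46 kt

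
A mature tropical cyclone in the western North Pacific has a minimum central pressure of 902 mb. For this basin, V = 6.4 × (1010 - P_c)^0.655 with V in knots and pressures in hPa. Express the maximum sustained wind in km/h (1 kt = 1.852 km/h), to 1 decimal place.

ΔP = 1010 − 902 = 108 mb.
V ≈ 6.4 × 108^0.655 = 6.4 × 21.473 ≈ 137.427 kt.
137.427 × 1.852 ≈ 254.52 km/h → 254.5 km/h.

254.5 km/h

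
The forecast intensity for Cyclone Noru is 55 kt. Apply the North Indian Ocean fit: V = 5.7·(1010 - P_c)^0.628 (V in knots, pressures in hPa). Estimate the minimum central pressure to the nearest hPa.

973 hPa

ΔP = (V / 5.7)^(1/0.628) = (55/5.7)^1.592.
55/5.7 = 9.649; 9.649^1.592 ≈ 36.95 hPa.
P_c = 1010 − 36.95 = 973.05 ≈ 973 hPa.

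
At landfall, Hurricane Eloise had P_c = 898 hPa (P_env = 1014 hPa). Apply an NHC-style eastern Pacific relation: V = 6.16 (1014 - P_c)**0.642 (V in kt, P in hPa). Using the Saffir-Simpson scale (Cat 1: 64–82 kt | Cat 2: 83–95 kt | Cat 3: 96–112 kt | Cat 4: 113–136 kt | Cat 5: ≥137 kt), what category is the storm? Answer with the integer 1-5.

4

ΔP = 1014 − 898 = 116 hPa.
V ≈ 6.16 × 116^0.642 = 6.16 × 21.15 ≈ 130 kt.
130 kt falls in the Category 4 band.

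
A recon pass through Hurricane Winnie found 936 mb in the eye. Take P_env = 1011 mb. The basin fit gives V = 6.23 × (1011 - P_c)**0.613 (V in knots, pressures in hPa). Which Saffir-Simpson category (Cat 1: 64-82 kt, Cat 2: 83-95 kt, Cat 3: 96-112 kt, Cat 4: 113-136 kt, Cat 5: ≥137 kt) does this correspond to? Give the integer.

ΔP = 1011 − 936 = 75 mb.
V ≈ 6.23 × 75^0.613 = 6.23 × 14.11 ≈ 88 kt.
88 kt falls in the Category 2 band.

2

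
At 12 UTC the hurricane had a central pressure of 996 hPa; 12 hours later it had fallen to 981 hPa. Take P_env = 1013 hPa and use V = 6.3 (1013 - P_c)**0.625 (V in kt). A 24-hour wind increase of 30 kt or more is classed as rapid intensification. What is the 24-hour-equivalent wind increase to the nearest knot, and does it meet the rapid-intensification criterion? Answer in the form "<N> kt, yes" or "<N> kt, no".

36 kt, yes

V₁: ΔP = 17, V ≈ 6.3 × 17^0.625 ≈ 37.01 kt.
V₂: ΔP = 32, V ≈ 6.3 × 32^0.625 ≈ 54.96 kt.
ΔV over 12 h = 17.95 kt → 24 h equivalent = 17.95 × 24/12 ≈ 35.90 kt.
36 kt ≥ 30 kt ⇒ rapid intensification.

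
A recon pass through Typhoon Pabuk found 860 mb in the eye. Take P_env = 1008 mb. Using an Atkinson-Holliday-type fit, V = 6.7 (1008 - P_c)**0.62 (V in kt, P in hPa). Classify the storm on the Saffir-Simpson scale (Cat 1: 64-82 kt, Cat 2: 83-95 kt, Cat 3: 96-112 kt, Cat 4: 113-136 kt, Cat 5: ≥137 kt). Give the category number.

5

ΔP = 1008 − 860 = 148 mb.
V ≈ 6.7 × 148^0.62 = 6.7 × 22.16 ≈ 148 kt.
148 kt falls in the Category 5 band.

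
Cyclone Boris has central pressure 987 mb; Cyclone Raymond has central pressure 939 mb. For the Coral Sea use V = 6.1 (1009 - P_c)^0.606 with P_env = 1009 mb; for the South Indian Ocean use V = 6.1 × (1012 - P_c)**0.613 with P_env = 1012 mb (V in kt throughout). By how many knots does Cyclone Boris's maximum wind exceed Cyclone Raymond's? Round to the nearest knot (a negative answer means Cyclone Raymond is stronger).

-45 kt

Cyclone Boris: ΔP = 22; V ≈ 6.1 × 22^0.606 ≈ 39.70 kt.
Cyclone Raymond: ΔP = 73; V ≈ 6.1 × 73^0.613 ≈ 84.63 kt.
Difference ≈ 39.70 − 84.63 = -44.93 → -45 kt.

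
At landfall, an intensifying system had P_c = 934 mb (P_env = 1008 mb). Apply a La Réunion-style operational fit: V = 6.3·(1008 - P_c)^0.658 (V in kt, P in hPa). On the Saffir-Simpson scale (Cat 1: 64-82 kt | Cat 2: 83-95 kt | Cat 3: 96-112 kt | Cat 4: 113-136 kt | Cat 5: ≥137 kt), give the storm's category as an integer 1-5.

3

ΔP = 1008 − 934 = 74 mb.
V ≈ 6.3 × 74^0.658 = 6.3 × 16.98 ≈ 107 kt.
107 kt falls in the Category 3 band.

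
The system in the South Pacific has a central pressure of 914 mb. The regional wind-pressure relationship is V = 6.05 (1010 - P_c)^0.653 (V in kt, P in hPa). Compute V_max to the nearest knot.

119 kt

ΔP = 1010 − 914 = 96 mb.
96^0.653 ≈ 19.698.
V ≈ 6.05 × 19.698 ≈ 119.2 kt.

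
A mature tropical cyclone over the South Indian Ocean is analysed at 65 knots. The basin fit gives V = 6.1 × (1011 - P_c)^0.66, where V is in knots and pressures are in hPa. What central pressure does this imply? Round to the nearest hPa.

ΔP = (V / 6.1)^(1/0.66) = (65/6.1)^1.515.
65/6.1 = 10.656; 10.656^1.515 ≈ 36.05 hPa.
P_c = 1011 − 36.05 = 974.95 ≈ 975 hPa.

975 hPa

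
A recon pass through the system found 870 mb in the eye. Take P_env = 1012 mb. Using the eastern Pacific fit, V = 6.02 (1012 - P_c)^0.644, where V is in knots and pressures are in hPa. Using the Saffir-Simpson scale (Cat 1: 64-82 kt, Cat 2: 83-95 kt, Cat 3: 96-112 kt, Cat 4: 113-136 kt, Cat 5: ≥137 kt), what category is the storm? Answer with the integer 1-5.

ΔP = 1012 − 870 = 142 mb.
V ≈ 6.02 × 142^0.644 = 6.02 × 24.33 ≈ 146 kt.
146 kt falls in the Category 5 band.

5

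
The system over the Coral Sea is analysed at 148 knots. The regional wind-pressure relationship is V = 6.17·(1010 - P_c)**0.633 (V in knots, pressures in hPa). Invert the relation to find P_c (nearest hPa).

859 hPa

ΔP = (V / 6.17)^(1/0.633) = (148/6.17)^1.580.
148/6.17 = 23.987; 23.987^1.580 ≈ 151.38 hPa.
P_c = 1010 − 151.38 = 858.62 ≈ 859 hPa.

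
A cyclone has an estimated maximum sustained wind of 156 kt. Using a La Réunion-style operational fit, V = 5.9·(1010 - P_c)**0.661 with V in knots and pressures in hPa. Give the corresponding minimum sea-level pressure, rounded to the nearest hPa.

868 hPa

ΔP = (V / 5.9)^(1/0.661) = (156/5.9)^1.513.
156/5.9 = 26.441; 26.441^1.513 ≈ 141.81 hPa.
P_c = 1010 − 141.81 = 868.19 ≈ 868 hPa.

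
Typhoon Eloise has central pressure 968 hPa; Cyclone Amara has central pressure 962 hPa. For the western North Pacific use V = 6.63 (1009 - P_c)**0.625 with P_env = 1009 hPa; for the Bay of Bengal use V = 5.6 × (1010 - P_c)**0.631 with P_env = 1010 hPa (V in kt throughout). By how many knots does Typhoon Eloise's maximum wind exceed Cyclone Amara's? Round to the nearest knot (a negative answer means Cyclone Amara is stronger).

Typhoon Eloise: ΔP = 41; V ≈ 6.63 × 41^0.625 ≈ 67.53 kt.
Cyclone Amara: ΔP = 48; V ≈ 5.6 × 48^0.631 ≈ 64.42 kt.
Difference ≈ 67.53 − 64.42 = 3.11 → 3 kt.

3 kt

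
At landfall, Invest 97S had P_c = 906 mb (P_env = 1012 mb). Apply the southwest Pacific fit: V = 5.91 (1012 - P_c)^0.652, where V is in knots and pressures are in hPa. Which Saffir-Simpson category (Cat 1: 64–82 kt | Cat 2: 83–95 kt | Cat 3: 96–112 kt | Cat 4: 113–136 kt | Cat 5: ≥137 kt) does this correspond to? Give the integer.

ΔP = 1012 − 906 = 106 mb.
V ≈ 5.91 × 106^0.652 = 5.91 × 20.92 ≈ 124 kt.
124 kt falls in the Category 4 band.

4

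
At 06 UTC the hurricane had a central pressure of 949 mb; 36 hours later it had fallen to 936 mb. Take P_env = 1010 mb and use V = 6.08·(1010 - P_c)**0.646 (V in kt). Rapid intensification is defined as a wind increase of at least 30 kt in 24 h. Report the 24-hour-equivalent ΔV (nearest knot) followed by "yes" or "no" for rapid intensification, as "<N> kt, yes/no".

V₁: ΔP = 61, V ≈ 6.08 × 61^0.646 ≈ 86.54 kt.
V₂: ΔP = 74, V ≈ 6.08 × 74^0.646 ≈ 98.05 kt.
ΔV over 36 h = 11.51 kt → 24 h equivalent = 11.51 × 24/36 ≈ 7.67 kt.
8 kt < 30 kt ⇒ not rapid intensification.

8 kt, no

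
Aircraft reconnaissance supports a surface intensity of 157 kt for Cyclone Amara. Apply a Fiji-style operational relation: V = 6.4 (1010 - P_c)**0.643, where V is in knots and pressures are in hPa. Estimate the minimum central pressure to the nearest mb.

ΔP = (V / 6.4)^(1/0.643) = (157/6.4)^1.555.
157/6.4 = 24.531; 24.531^1.555 ≈ 144.98 mb.
P_c = 1010 − 144.98 = 865.02 ≈ 865 mb.

865 mb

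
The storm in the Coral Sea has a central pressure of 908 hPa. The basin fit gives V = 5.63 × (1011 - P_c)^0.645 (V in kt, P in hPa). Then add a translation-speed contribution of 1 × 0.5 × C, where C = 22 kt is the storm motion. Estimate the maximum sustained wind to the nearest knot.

123 kt

ΔP = 1011 − 908 = 103 hPa.
103^0.645 ≈ 19.874.
V ≈ 5.63 × 19.874 ≈ 111.9 kt.
Translation term: 1 × 0.5 × 22 = 11 kt.
Corrected V ≈ 122.9 kt → 123 kt.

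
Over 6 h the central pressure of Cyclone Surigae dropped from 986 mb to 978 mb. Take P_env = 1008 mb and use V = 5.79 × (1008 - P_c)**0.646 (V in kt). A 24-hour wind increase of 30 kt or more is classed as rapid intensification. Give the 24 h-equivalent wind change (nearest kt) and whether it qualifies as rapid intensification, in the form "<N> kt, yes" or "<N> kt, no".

V₁: ΔP = 22, V ≈ 5.79 × 22^0.646 ≈ 42.65 kt.
V₂: ΔP = 30, V ≈ 5.79 × 30^0.646 ≈ 52.11 kt.
ΔV over 6 h = 9.46 kt → 24 h equivalent = 9.46 × 24/6 ≈ 37.84 kt.
38 kt ≥ 30 kt ⇒ rapid intensification.

38 kt, yes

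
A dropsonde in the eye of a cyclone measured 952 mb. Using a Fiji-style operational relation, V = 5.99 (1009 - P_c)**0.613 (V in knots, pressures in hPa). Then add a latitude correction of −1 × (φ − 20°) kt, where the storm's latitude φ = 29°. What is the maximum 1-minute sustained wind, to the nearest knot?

ΔP = 1009 − 952 = 57 mb.
57^0.613 ≈ 11.922.
V ≈ 5.99 × 11.922 ≈ 71.4 kt.
Latitude correction: −1 × (29 − 20) = -9 kt.
Corrected V ≈ 62.4 kt → 62 kt.

62 kt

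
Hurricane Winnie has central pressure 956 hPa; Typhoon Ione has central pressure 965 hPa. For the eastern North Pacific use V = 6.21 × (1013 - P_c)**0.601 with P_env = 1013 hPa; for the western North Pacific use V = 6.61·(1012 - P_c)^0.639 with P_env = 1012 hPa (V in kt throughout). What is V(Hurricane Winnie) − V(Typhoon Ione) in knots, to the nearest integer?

Hurricane Winnie: ΔP = 57; V ≈ 6.21 × 57^0.601 ≈ 70.53 kt.
Typhoon Ione: ΔP = 47; V ≈ 6.61 × 47^0.639 ≈ 77.39 kt.
Difference ≈ 70.53 − 77.39 = -6.86 → -7 kt.

-7 kt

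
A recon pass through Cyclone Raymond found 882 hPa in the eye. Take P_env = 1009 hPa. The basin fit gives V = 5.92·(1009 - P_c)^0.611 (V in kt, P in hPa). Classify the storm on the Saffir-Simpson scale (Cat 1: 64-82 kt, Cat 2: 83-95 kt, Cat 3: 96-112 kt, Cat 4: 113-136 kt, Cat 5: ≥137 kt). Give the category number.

4

ΔP = 1009 − 882 = 127 hPa.
V ≈ 5.92 × 127^0.611 = 5.92 × 19.29 ≈ 114 kt.
114 kt falls in the Category 4 band.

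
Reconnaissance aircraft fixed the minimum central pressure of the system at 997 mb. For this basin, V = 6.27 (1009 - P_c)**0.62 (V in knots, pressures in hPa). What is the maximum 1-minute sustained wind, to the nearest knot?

29 kt

ΔP = 1009 − 997 = 12 mb.
12^0.62 ≈ 4.668.
V ≈ 6.27 × 4.668 ≈ 29.3 kt.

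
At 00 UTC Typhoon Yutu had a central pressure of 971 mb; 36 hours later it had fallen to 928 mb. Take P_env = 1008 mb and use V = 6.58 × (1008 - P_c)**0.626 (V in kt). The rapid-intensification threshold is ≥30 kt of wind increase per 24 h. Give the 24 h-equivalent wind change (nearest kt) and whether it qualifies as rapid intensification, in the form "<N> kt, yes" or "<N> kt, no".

V₁: ΔP = 37, V ≈ 6.58 × 37^0.626 ≈ 63.08 kt.
V₂: ΔP = 80, V ≈ 6.58 × 80^0.626 ≈ 102.23 kt.
ΔV over 36 h = 39.15 kt → 24 h equivalent = 39.15 × 24/36 ≈ 26.10 kt.
26 kt < 30 kt ⇒ not rapid intensification.

26 kt, no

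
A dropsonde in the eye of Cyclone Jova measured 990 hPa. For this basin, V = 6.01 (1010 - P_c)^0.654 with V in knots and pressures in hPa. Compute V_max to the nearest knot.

43 kt

ΔP = 1010 − 990 = 20 hPa.
20^0.654 ≈ 7.094.
V ≈ 6.01 × 7.094 ≈ 42.6 kt.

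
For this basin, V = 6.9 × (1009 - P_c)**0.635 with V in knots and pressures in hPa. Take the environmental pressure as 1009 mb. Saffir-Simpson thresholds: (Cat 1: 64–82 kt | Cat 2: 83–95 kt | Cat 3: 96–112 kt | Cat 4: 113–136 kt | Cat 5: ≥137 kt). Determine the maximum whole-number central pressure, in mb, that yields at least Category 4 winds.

927 mb

Category 4 begins at V = 113 kt.
Required ΔP = (113/6.9)^(1/0.635) = 16.377^1.575 ≈ 81.69 mb.
P_c ≤ 1009 − 81.69 = 927.31, so the highest integer P_c is 927 mb.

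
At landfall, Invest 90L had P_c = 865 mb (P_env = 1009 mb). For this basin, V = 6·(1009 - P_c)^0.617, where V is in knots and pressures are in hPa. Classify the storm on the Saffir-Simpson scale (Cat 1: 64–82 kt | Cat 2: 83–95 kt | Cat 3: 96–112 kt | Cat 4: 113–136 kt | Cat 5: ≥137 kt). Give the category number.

4

ΔP = 1009 − 865 = 144 mb.
V ≈ 6 × 144^0.617 = 6 × 21.46 ≈ 129 kt.
129 kt falls in the Category 4 band.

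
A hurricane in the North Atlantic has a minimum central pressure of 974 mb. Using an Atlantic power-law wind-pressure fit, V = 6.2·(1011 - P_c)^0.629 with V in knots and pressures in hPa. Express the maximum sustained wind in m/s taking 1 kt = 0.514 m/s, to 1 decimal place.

30.9 m/s

ΔP = 1011 − 974 = 37 mb.
V ≈ 6.2 × 37^0.629 = 6.2 × 9.692 ≈ 60.088 kt.
60.088 × 0.514 ≈ 30.89 m/s → 30.9 m/s.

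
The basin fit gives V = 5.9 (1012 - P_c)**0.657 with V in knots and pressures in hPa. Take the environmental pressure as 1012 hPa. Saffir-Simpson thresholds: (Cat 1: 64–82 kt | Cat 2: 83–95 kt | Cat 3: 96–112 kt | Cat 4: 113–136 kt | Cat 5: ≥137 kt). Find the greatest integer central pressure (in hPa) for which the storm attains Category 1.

Category 1 begins at V = 64 kt.
Required ΔP = (64/5.9)^(1/0.657) = 10.847^1.522 ≈ 37.66 hPa.
P_c ≤ 1012 − 37.66 = 974.34, so the highest integer P_c is 974 hPa.

974 hPa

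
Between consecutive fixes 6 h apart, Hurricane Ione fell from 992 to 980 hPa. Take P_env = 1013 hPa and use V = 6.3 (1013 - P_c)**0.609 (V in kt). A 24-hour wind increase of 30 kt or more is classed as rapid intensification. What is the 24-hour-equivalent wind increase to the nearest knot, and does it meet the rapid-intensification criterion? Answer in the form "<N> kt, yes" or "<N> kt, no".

V₁: ΔP = 21, V ≈ 6.3 × 21^0.609 ≈ 40.23 kt.
V₂: ΔP = 33, V ≈ 6.3 × 33^0.609 ≈ 52.98 kt.
ΔV over 6 h = 12.75 kt → 24 h equivalent = 12.75 × 24/6 ≈ 51.00 kt.
51 kt ≥ 30 kt ⇒ rapid intensification.

51 kt, yes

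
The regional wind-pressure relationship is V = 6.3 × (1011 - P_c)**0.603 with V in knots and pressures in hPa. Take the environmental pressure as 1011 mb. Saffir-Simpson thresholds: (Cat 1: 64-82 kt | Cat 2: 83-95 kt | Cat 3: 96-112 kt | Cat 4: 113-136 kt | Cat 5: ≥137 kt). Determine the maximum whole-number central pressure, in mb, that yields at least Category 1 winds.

Category 1 begins at V = 64 kt.
Required ΔP = (64/6.3)^(1/0.603) = 10.159^1.658 ≈ 46.74 mb.
P_c ≤ 1011 − 46.74 = 964.26, so the highest integer P_c is 964 mb.

964 mb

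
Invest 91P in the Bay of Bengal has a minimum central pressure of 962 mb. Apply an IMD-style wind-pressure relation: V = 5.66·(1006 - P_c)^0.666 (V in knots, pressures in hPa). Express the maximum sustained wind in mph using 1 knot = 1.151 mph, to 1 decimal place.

81.0 mph

ΔP = 1006 − 962 = 44 mb.
V ≈ 5.66 × 44^0.666 = 5.66 × 12.432 ≈ 70.365 kt.
70.365 × 1.151 ≈ 80.99 mph → 81.0 mph.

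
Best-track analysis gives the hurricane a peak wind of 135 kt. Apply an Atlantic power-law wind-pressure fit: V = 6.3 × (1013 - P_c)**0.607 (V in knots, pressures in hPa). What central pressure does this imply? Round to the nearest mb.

ΔP = (V / 6.3)^(1/0.607) = (135/6.3)^1.647.
135/6.3 = 21.429; 21.429^1.647 ≈ 155.86 mb.
P_c = 1013 − 155.86 = 857.14 ≈ 857 mb.

857 mb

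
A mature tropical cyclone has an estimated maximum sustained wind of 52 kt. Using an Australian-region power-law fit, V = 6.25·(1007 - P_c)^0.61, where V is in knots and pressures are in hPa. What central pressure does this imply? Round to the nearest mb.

ΔP = (V / 6.25)^(1/0.61) = (52/6.25)^1.639.
52/6.25 = 8.320; 8.320^1.639 ≈ 32.24 mb.
P_c = 1007 − 32.24 = 974.76 ≈ 975 mb.

975 mb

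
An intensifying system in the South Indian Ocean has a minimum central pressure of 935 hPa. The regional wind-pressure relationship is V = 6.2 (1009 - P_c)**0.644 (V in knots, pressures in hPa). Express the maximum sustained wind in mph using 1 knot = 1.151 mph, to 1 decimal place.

ΔP = 1009 − 935 = 74 hPa.
V ≈ 6.2 × 74^0.644 = 6.2 × 15.988 ≈ 99.124 kt.
99.124 × 1.151 ≈ 114.09 mph → 114.1 mph.

114.1 mph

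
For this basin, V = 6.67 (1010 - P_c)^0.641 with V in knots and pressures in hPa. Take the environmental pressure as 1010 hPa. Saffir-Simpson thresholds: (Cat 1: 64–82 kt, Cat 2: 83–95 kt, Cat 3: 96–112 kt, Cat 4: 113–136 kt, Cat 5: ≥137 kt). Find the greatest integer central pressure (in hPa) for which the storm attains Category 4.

927 hPa

Category 4 begins at V = 113 kt.
Required ΔP = (113/6.67)^(1/0.641) = 16.942^1.560 ≈ 82.65 hPa.
P_c ≤ 1010 − 82.65 = 927.35, so the highest integer P_c is 927 hPa.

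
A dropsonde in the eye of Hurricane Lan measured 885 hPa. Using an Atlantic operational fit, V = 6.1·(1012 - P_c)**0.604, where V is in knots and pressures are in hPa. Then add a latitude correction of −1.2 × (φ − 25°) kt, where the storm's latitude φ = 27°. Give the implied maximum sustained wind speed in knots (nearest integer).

ΔP = 1012 − 885 = 127 hPa.
127^0.604 ≈ 18.651.
V ≈ 6.1 × 18.651 ≈ 113.8 kt.
Latitude correction: −1.2 × (27 − 25) = -2.4 kt.
Corrected V ≈ 111.4 kt → 111 kt.

111 kt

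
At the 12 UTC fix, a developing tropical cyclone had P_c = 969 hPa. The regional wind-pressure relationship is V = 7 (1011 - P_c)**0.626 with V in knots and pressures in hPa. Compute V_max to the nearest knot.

73 kt

ΔP = 1011 − 969 = 42 hPa.
42^0.626 ≈ 10.379.
V ≈ 7 × 10.379 ≈ 72.7 kt.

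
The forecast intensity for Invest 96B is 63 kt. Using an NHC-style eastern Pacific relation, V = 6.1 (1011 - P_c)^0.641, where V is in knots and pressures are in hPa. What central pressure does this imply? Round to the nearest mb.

ΔP = (V / 6.1)^(1/0.641) = (63/6.1)^1.560.
63/6.1 = 10.328; 10.328^1.560 ≈ 38.19 mb.
P_c = 1011 − 38.19 = 972.81 ≈ 973 mb.

973 mb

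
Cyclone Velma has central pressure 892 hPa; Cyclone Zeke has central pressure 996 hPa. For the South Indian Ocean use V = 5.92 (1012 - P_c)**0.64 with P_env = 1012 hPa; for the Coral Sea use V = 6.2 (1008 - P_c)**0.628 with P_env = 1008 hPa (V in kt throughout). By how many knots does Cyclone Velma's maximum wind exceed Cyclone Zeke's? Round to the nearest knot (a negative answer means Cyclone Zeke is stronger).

Cyclone Velma: ΔP = 120; V ≈ 5.92 × 120^0.64 ≈ 126.76 kt.
Cyclone Zeke: ΔP = 12; V ≈ 6.2 × 12^0.628 ≈ 29.52 kt.
Difference ≈ 126.76 − 29.52 = 97.24 → 97 kt.

97 kt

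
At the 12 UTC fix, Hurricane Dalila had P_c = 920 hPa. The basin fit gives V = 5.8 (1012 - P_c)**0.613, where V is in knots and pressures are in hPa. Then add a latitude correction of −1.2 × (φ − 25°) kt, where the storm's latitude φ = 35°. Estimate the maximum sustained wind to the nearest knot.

81 kt

ΔP = 1012 − 920 = 92 hPa.
92^0.613 ≈ 15.988.
V ≈ 5.8 × 15.988 ≈ 92.7 kt.
Latitude correction: −1.2 × (35 − 25) = -12 kt.
Corrected V ≈ 80.7 kt → 81 kt.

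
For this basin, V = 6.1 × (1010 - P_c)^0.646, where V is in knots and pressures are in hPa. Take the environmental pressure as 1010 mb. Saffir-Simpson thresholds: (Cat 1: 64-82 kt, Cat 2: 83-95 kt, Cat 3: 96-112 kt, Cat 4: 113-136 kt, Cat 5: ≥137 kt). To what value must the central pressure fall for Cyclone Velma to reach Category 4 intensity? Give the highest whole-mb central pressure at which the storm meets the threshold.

918 mb

Category 4 begins at V = 113 kt.
Required ΔP = (113/6.1)^(1/0.646) = 18.525^1.548 ≈ 91.72 mb.
P_c ≤ 1010 − 91.72 = 918.28, so the highest integer P_c is 918 mb.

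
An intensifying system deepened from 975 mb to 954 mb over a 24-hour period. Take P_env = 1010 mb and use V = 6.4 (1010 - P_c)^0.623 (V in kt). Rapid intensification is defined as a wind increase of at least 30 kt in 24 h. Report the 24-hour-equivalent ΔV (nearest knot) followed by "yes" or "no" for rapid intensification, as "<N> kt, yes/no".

V₁: ΔP = 35, V ≈ 6.4 × 35^0.623 ≈ 58.63 kt.
V₂: ΔP = 56, V ≈ 6.4 × 56^0.623 ≈ 78.58 kt.
ΔV over 24 h = 19.95 kt → 24 h equivalent = 19.95 × 24/24 ≈ 19.95 kt.
20 kt < 30 kt ⇒ not rapid intensification.

20 kt, no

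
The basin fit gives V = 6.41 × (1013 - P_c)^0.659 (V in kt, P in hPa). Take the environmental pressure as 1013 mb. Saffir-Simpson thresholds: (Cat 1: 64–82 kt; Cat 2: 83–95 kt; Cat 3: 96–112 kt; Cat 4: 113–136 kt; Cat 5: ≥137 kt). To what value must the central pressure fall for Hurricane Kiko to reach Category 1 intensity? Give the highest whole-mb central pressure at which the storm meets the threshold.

Category 1 begins at V = 64 kt.
Required ΔP = (64/6.41)^(1/0.659) = 9.984^1.517 ≈ 32.84 mb.
P_c ≤ 1013 − 32.84 = 980.16, so the highest integer P_c is 980 mb.

980 mb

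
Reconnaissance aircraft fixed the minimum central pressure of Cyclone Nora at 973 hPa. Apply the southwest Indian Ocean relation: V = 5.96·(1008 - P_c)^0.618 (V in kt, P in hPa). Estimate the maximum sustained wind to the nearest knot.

ΔP = 1008 − 973 = 35 hPa.
35^0.618 ≈ 9.000.
V ≈ 5.96 × 9.000 ≈ 53.6 kt.

54 kt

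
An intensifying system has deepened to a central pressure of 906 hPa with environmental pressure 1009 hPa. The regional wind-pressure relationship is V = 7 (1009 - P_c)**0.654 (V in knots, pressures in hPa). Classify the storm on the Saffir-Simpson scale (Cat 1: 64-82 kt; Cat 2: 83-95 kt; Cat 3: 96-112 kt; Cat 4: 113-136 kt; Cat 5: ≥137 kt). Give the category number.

5

ΔP = 1009 − 906 = 103 hPa.
V ≈ 7 × 103^0.654 = 7 × 20.72 ≈ 145 kt.
145 kt falls in the Category 5 band.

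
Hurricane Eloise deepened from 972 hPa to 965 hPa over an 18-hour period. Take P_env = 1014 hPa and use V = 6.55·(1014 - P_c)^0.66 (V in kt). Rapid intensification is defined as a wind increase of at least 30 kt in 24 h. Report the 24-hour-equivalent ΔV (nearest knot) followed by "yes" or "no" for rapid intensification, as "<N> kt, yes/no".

11 kt, no

V₁: ΔP = 42, V ≈ 6.55 × 42^0.66 ≈ 77.19 kt.
V₂: ΔP = 49, V ≈ 6.55 × 49^0.66 ≈ 85.46 kt.
ΔV over 18 h = 8.27 kt → 24 h equivalent = 8.27 × 24/18 ≈ 11.03 kt.
11 kt < 30 kt ⇒ not rapid intensification.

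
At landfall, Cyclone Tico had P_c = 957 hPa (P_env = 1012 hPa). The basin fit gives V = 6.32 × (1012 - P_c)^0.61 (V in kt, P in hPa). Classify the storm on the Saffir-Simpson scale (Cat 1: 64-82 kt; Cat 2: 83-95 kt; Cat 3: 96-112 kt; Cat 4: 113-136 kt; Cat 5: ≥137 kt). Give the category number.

ΔP = 1012 − 957 = 55 hPa.
V ≈ 6.32 × 55^0.61 = 6.32 × 11.52 ≈ 73 kt.
73 kt falls in the Category 1 band.

1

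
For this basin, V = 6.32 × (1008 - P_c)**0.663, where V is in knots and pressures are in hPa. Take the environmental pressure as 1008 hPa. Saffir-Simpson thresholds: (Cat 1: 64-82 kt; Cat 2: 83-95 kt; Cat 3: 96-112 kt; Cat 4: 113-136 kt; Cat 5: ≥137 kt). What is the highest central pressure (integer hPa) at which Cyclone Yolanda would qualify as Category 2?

959 hPa

Category 2 begins at V = 83 kt.
Required ΔP = (83/6.32)^(1/0.663) = 13.133^1.508 ≈ 48.62 hPa.
P_c ≤ 1008 − 48.62 = 959.38, so the highest integer P_c is 959 hPa.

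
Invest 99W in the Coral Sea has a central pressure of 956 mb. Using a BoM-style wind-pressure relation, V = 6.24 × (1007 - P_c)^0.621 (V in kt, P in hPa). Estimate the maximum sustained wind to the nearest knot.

ΔP = 1007 − 956 = 51 mb.
51^0.621 ≈ 11.492.
V ≈ 6.24 × 11.492 ≈ 71.7 kt.

72 kt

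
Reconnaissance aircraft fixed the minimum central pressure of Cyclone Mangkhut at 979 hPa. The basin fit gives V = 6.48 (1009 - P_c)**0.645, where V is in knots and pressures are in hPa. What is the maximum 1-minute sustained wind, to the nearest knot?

ΔP = 1009 − 979 = 30 hPa.
30^0.645 ≈ 8.969.
V ≈ 6.48 × 8.969 ≈ 58.1 kt.

58 kt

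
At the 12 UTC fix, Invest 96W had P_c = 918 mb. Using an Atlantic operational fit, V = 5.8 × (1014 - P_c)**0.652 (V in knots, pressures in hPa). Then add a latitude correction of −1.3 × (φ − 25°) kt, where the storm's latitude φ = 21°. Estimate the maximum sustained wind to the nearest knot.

119 kt

ΔP = 1014 − 918 = 96 mb.
96^0.652 ≈ 19.608.
V ≈ 5.8 × 19.608 ≈ 113.7 kt.
Latitude correction: −1.3 × (21 − 25) = 5.2 kt.
Corrected V ≈ 118.9 kt → 119 kt.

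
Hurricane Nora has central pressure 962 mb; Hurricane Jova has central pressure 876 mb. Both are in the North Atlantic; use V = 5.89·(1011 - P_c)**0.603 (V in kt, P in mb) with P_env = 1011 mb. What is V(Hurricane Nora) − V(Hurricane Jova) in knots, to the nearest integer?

Hurricane Nora: ΔP = 49; V ≈ 5.89 × 49^0.603 ≈ 61.56 kt.
Hurricane Jova: ΔP = 135; V ≈ 5.89 × 135^0.603 ≈ 113.42 kt.
Difference ≈ 61.56 − 113.42 = -51.86 → -52 kt.

-52 kt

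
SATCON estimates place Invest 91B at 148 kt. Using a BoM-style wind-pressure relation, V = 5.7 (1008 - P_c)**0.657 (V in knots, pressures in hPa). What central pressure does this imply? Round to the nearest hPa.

ΔP = (V / 5.7)^(1/0.657) = (148/5.7)^1.522.
148/5.7 = 25.965; 25.965^1.522 ≈ 142.17 hPa.
P_c = 1008 − 142.17 = 865.83 ≈ 866 hPa.

866 hPa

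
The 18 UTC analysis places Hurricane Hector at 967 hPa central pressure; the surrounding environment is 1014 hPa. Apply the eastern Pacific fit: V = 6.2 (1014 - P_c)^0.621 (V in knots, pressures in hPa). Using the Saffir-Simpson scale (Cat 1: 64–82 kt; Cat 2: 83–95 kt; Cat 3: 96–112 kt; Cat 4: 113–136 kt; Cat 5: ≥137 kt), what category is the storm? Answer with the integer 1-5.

1

ΔP = 1014 − 967 = 47 hPa.
V ≈ 6.2 × 47^0.621 = 6.2 × 10.92 ≈ 68 kt.
68 kt falls in the Category 1 band.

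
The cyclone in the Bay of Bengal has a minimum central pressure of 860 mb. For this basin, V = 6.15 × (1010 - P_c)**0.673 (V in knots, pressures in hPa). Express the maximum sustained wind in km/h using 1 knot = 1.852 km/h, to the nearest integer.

ΔP = 1010 − 860 = 150 mb.
V ≈ 6.15 × 150^0.673 = 6.15 × 29.141 ≈ 179.219 kt.
179.219 × 1.852 ≈ 331.91 km/h → 332 km/h.

332 km/h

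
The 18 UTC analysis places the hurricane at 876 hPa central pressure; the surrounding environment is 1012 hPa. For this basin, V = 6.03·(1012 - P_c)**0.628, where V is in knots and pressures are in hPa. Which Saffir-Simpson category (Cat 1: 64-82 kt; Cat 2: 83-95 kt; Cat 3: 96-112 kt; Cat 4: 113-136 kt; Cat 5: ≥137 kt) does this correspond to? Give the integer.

4

ΔP = 1012 − 876 = 136 hPa.
V ≈ 6.03 × 136^0.628 = 6.03 × 21.87 ≈ 132 kt.
132 kt falls in the Category 4 band.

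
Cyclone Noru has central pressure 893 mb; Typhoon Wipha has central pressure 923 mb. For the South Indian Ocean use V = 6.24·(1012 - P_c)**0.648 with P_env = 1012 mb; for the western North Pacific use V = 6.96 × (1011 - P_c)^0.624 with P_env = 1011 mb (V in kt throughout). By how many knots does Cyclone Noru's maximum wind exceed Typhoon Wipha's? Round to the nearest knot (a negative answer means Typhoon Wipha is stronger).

24 kt

Cyclone Noru: ΔP = 119; V ≈ 6.24 × 119^0.648 ≈ 138.08 kt.
Typhoon Wipha: ΔP = 88; V ≈ 6.96 × 88^0.624 ≈ 113.75 kt.
Difference ≈ 138.08 − 113.75 = 24.33 → 24 kt.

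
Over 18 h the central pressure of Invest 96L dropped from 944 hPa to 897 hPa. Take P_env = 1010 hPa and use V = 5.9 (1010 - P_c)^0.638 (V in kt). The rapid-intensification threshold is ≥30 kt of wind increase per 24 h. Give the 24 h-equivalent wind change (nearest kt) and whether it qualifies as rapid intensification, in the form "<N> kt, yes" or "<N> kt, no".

47 kt, yes

V₁: ΔP = 66, V ≈ 5.9 × 66^0.638 ≈ 85.45 kt.
V₂: ΔP = 113, V ≈ 5.9 × 113^0.638 ≈ 120.42 kt.
ΔV over 18 h = 34.97 kt → 24 h equivalent = 34.97 × 24/18 ≈ 46.63 kt.
47 kt ≥ 30 kt ⇒ rapid intensification.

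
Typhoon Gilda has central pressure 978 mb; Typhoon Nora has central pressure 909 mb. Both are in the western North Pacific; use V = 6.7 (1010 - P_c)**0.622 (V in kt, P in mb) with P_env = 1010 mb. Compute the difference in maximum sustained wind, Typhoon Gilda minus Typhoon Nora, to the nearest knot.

-60 kt

Typhoon Gilda: ΔP = 32; V ≈ 6.7 × 32^0.622 ≈ 57.85 kt.
Typhoon Nora: ΔP = 101; V ≈ 6.7 × 101^0.622 ≈ 118.24 kt.
Difference ≈ 57.85 − 118.24 = -60.39 → -60 kt.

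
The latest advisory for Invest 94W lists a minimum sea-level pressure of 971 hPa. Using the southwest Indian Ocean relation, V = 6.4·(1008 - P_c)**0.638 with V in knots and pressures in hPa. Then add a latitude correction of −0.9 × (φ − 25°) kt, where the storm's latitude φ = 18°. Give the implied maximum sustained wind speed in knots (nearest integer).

70 kt

ΔP = 1008 − 971 = 37 hPa.
37^0.638 ≈ 10.012.
V ≈ 6.4 × 10.012 ≈ 64.1 kt.
Latitude correction: −0.9 × (18 − 25) = 6.3 kt.
Corrected V ≈ 70.4 kt → 70 kt.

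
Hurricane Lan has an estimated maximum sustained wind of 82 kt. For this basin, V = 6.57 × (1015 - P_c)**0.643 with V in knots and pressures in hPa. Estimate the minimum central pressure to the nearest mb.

964 mb

ΔP = (V / 6.57)^(1/0.643) = (82/6.57)^1.555.
82/6.57 = 12.481; 12.481^1.555 ≈ 50.69 mb.
P_c = 1015 − 50.69 = 964.31 ≈ 964 mb.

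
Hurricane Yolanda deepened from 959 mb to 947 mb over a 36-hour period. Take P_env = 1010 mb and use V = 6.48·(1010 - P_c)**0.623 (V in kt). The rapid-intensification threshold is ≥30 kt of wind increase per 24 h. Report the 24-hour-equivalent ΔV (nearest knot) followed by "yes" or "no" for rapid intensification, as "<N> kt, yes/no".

7 kt, no

V₁: ΔP = 51, V ≈ 6.48 × 51^0.623 ≈ 75.06 kt.
V₂: ΔP = 63, V ≈ 6.48 × 63^0.623 ≈ 85.62 kt.
ΔV over 36 h = 10.56 kt → 24 h equivalent = 10.56 × 24/36 ≈ 7.04 kt.
7 kt < 30 kt ⇒ not rapid intensification.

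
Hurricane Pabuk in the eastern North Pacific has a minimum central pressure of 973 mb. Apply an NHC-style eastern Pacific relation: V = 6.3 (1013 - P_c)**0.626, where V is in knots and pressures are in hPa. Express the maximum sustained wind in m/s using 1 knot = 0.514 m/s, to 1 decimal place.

ΔP = 1013 − 973 = 40 mb.
V ≈ 6.3 × 40^0.626 = 6.3 × 10.067 ≈ 63.421 kt.
63.421 × 0.514 ≈ 32.60 m/s → 32.6 m/s.

32.6 m/s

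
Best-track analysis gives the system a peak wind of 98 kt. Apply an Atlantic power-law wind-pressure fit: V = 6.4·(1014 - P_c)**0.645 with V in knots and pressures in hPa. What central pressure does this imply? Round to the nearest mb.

945 mb

ΔP = (V / 6.4)^(1/0.645) = (98/6.4)^1.550.
98/6.4 = 15.312; 15.312^1.550 ≈ 68.75 mb.
P_c = 1014 − 68.75 = 945.25 ≈ 945 mb.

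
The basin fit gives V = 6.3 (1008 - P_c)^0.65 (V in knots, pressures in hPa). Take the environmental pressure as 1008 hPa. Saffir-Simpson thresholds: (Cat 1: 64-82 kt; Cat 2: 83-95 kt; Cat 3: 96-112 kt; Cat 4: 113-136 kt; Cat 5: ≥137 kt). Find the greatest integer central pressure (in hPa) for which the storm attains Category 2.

Category 2 begins at V = 83 kt.
Required ΔP = (83/6.3)^(1/0.65) = 13.175^1.538 ≈ 52.80 hPa.
P_c ≤ 1008 − 52.80 = 955.20, so the highest integer P_c is 955 hPa.

955 hPa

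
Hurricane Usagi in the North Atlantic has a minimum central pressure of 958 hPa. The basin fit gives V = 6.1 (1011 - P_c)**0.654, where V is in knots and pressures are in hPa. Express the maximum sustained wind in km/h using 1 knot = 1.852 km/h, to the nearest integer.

152 km/h

ΔP = 1011 − 958 = 53 hPa.
V ≈ 6.1 × 53^0.654 = 6.1 × 13.418 ≈ 81.848 kt.
81.848 × 1.852 ≈ 151.58 km/h → 152 km/h.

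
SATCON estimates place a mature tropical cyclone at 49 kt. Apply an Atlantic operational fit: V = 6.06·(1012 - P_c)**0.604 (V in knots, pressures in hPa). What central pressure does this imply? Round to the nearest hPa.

980 hPa

ΔP = (V / 6.06)^(1/0.604) = (49/6.06)^1.656.
49/6.06 = 8.086; 8.086^1.656 ≈ 31.83 hPa.
P_c = 1012 − 31.83 = 980.17 ≈ 980 hPa.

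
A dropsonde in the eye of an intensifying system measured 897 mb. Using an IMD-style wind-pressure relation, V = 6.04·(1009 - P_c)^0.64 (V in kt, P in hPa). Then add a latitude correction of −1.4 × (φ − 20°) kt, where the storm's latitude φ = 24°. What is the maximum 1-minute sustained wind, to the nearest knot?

ΔP = 1009 − 897 = 112 mb.
112^0.64 ≈ 20.488.
V ≈ 6.04 × 20.488 ≈ 123.7 kt.
Latitude correction: −1.4 × (24 − 20) = -5.6 kt.
Corrected V ≈ 118.1 kt → 118 kt.

118 kt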